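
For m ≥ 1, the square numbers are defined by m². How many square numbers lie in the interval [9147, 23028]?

56

The n-th square number is n².
Smallest index with value ≥ 9147: n = 96 (giving 9216).
Largest index with value ≤ 23028: n = 151 (giving 22801).
Indices 96 through 151: 56 terms.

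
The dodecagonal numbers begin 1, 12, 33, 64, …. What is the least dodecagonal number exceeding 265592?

265881

Solve n(5n−4) > 265592 for integer n.
The largest n with value ≤ 265592 is 230 (since 263580 ≤ 265592 < 265881), so the first above is n = 231, value 265881.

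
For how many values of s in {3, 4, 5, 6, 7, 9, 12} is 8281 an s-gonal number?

s = 3: P(3, 128) = 8256 and P(3, 129) = 8385; 8281 is not s-gonal.
s = 4: P(4, 91) = 8281. ✓
s = 5: P(5, 74) = 8177 and P(5, 75) = 8400; 8281 is not s-gonal.
s = 6: P(6, 64) = 8128 and P(6, 65) = 8385; 8281 is not s-gonal.
s = 7: P(7, 57) = 8037 and P(7, 58) = 8323; 8281 is not s-gonal.
s = 9: P(9, 49) = 8281. ✓
s = 12: P(12, 41) = 8241 and P(12, 42) = 8652; 8281 is not s-gonal.
Hits: s ∈ {4, 9} → 2.

2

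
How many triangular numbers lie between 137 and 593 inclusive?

17

The n-th triangular number is n(n+1)/2.
Smallest index with value ≥ 137: n = 17 (giving 153).
Largest index with value ≤ 593: n = 33 (giving 561).
Indices 17 through 33: 17 terms.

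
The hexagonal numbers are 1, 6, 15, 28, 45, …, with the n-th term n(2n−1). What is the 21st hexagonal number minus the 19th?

158

21·(2·21 − 1) = 861 and 19·(2·19 − 1) = 703.
Difference: 861 − 703 = 158.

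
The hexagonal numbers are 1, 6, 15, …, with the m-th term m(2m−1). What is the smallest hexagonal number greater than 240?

276

Solve n(2n−1) > 240 for integer n.
The largest n with value ≤ 240 is 11 (since 231 ≤ 240 < 276), so the first above is n = 12, value 276.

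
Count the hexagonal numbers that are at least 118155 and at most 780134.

381

The n-th hexagonal number is n(2n−1).
Smallest index with value ≥ 118155: n = 244 (giving 118828).
Largest index with value ≤ 780134: n = 624 (giving 778128).
Indices 244 through 624: 381 terms.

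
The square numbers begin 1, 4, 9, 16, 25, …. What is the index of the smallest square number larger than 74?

9

Solve n² > 74 for integer n.
The largest n with value ≤ 74 is 8 (since 64 ≤ 74 < 81), so the first above is n = 9, value 81.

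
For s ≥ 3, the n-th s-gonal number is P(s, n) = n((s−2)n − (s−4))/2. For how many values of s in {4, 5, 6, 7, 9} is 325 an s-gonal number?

s = 4: P(4, 18) = 324 and P(4, 19) = 361; 325 is not s-gonal.
s = 5: P(5, 14) = 287 and P(5, 15) = 330; 325 is not s-gonal.
s = 6: P(6, 13) = 325. ✓
s = 7: P(7, 11) = 286 and P(7, 12) = 342; 325 is not s-gonal.
s = 9: P(9, 10) = 325. ✓
Hits: s ∈ {6, 9} → 2.

2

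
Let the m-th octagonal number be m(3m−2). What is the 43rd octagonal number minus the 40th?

43·(3·43 − 2) = 5461 and 40·(3·40 − 2) = 4720.
Difference: 5461 − 4720 = 741.

741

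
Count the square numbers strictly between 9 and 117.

7

The n-th square number is n².
Smallest index with value > 9: n = 4 (giving 16).
Largest index with value < 117: n = 10 (giving 100).
Indices 4 through 10: 7 terms.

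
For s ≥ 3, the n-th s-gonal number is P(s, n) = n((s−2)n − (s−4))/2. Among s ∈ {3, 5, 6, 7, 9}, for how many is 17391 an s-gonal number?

1

s = 3: P(3, 186) = 17391. ✓
s = 5: P(5, 107) = 17120 and P(5, 108) = 17442; 17391 is not s-gonal.
s = 6: P(6, 93) = 17205 and P(6, 94) = 17578; 17391 is not s-gonal.
s = 7: P(7, 83) = 17098 and P(7, 84) = 17514; 17391 is not s-gonal.
s = 9: P(9, 70) = 16975 and P(9, 71) = 17466; 17391 is not s-gonal.
Hits: s ∈ {3} → 1.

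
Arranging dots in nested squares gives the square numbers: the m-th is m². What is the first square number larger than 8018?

8100

Solve n² > 8018 for integer n.
The largest n with value ≤ 8018 is 89 (since 7921 ≤ 8018 < 8100), so the first above is n = 90, value 8100.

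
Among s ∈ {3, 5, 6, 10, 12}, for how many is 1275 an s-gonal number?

1

s = 3: P(3, 50) = 1275. ✓
s = 5: P(5, 29) = 1247 and P(5, 30) = 1335; 1275 is not s-gonal.
s = 6: P(6, 25) = 1225 and P(6, 26) = 1326; 1275 is not s-gonal.
s = 10: P(10, 18) = 1242 and P(10, 19) = 1387; 1275 is not s-gonal.
s = 12: P(12, 16) = 1216 and P(12, 17) = 1377; 1275 is not s-gonal.
Hits: s ∈ {3} → 1.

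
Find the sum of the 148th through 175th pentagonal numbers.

1095934

Σ i(3i−1)/2 = (3Σi² − Σi) / 2 over i = 148..175.
Σi = 15400 − 10878 = 4522 and Σi² = 1801800 − 1069670 = 732130.
(3·732130 − 1·4522) / 2 = 2191868/2 = 1095934.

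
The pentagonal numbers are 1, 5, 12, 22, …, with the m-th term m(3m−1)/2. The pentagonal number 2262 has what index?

Set n(3n−1)/2 = 2262, giving 3n² − n − 4524 = 0.
The discriminant is 1 + 24·2262 = 54289, and √54289 = 233.
So n = (1 + 233) / 6 = 234/6 = 39.
Check: 39·(3·39 − 1)/2 = 2262. ✓

39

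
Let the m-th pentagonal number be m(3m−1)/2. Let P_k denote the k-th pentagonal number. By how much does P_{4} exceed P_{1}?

4·(3·4 − 1)/2 = 22 and 1·(3·1 − 1)/2 = 1.
Difference: 22 − 1 = 21.

21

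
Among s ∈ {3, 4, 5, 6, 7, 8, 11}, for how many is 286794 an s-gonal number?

1

s = 3: P(3, 756) = 286146 and P(3, 757) = 286903; 286794 is not s-gonal.
s = 4: P(4, 535) = 286225 and P(4, 536) = 287296; 286794 is not s-gonal.
s = 5: P(5, 437) = 286235 and P(5, 438) = 287547; 286794 is not s-gonal.
s = 6: P(6, 378) = 285390 and P(6, 379) = 286903; 286794 is not s-gonal.
s = 7: P(7, 339) = 286794. ✓
s = 8: P(8, 309) = 285825 and P(8, 310) = 287680; 286794 is not s-gonal.
s = 11: P(11, 252) = 284886 and P(11, 253) = 287155; 286794 is not s-gonal.
Hits: s ∈ {7} → 1.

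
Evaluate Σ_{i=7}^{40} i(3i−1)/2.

Σ i(3i−1)/2 = (3Σi² − Σi) / 2 over i = 7..40.
Σi = 820 − 21 = 799 and Σi² = 22140 − 91 = 22049.
(3·22049 − 1·799) / 2 = 65348/2 = 32674.

32674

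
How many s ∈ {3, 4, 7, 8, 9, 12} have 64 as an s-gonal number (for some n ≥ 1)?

s = 3: P(3, 10) = 55 and P(3, 11) = 66; 64 is not s-gonal.
s = 4: P(4, 8) = 64. ✓
s = 7: P(7, 5) = 55 and P(7, 6) = 81; 64 is not s-gonal.
s = 8: P(8, 4) = 40 and P(8, 5) = 65; 64 is not s-gonal.
s = 9: P(9, 4) = 46 and P(9, 5) = 75; 64 is not s-gonal.
s = 12: P(12, 4) = 64. ✓
Hits: s ∈ {4, 12} → 2.

2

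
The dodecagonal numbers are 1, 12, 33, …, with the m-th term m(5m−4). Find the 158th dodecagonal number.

158·(5·158 − 4) = 158·786 = 124188.

124188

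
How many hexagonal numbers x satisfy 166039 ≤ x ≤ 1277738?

511

The n-th hexagonal number is n(2n−1).
Smallest index with value ≥ 166039: n = 289 (giving 166753).
Largest index with value ≤ 1277738: n = 799 (giving 1276003).
Indices 289 through 799: 511 terms.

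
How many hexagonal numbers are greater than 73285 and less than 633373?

The n-th hexagonal number is n(2n−1).
Smallest index with value > 73285: n = 192 (giving 73536).
Largest index with value < 633373: n = 562 (giving 631126).
Indices 192 through 562: 371 terms.

371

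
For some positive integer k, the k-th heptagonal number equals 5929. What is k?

49

Set n(5n−3)/2 = 5929, giving 5n² − 3n − 11858 = 0.
The discriminant is 9 + 40·5929 = 237169, and √237169 = 487.
So n = (3 + 487) / 10 = 490/10 = 49.
Check: 49·(5·49 − 3)/2 = 5929. ✓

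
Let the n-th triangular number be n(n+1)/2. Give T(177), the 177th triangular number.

15753

The 177th triangular number is n(n+1)/2 with n = 177.
177·178/2 = 31506/2 = 15753.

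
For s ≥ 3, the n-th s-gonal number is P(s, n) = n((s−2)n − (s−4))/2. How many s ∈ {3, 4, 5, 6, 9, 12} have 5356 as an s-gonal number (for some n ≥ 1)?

2

s = 3: P(3, 103) = 5356. ✓
s = 4: P(4, 73) = 5329 and P(4, 74) = 5476; 5356 is not s-gonal.
s = 5: P(5, 59) = 5192 and P(5, 60) = 5370; 5356 is not s-gonal.
s = 6: P(6, 52) = 5356. ✓
s = 9: P(9, 39) = 5226 and P(9, 40) = 5500; 5356 is not s-gonal.
s = 12: P(12, 33) = 5313 and P(12, 34) = 5644; 5356 is not s-gonal.
Hits: s ∈ {3, 6} → 2.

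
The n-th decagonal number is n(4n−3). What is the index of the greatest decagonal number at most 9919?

Solve n(4n−3) ≤ 9919 for integer n.
n = 50 gives 9850 ≤ 9919, while n = 51 gives 10251 > 9919; so the answer is index 50.

50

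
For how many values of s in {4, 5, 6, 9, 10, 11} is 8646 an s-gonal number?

s = 4: P(4, 92) = 8464 and P(4, 93) = 8649; 8646 is not s-gonal.
s = 5: P(5, 76) = 8626 and P(5, 77) = 8855; 8646 is not s-gonal.
s = 6: P(6, 66) = 8646. ✓
s = 9: P(9, 50) = 8625 and P(9, 51) = 8976; 8646 is not s-gonal.
s = 10: P(10, 46) = 8326 and P(10, 47) = 8695; 8646 is not s-gonal.
s = 11: P(11, 44) = 8558 and P(11, 45) = 8955; 8646 is not s-gonal.
Hits: s ∈ {6} → 1.

1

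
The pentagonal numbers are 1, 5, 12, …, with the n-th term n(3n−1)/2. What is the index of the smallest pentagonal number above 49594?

182

Solve n(3n−1)/2 > 49594 for integer n.
The largest n with value ≤ 49594 is 181 (since 49051 ≤ 49594 < 49595), so the first above is n = 182, value 49595.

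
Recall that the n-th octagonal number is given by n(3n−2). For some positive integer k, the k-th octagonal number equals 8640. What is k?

54

Set n(3n−2) = 8640, giving 3n² − 2n − 8640 = 0.
So n = (2 + 322) / 6 = 324/6 = 54.
Check: 54·(3·54 − 2) = 8640. ✓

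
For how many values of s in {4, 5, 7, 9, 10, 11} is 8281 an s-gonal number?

2

s = 4: P(4, 91) = 8281. ✓
s = 5: P(5, 74) = 8177 and P(5, 75) = 8400; 8281 is not s-gonal.
s = 7: P(7, 57) = 8037 and P(7, 58) = 8323; 8281 is not s-gonal.
s = 9: P(9, 49) = 8281. ✓
s = 10: P(10, 45) = 7965 and P(10, 46) = 8326; 8281 is not s-gonal.
s = 11: P(11, 43) = 8170 and P(11, 44) = 8558; 8281 is not s-gonal.
Hits: s ∈ {4, 9} → 2.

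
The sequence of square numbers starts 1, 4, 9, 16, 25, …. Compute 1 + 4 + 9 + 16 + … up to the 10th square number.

385

Σ_{i=1}^{10} i² = 10·11·21/6 = 385.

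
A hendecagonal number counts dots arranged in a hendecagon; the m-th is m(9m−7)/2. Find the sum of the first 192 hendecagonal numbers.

Σ i(9i−7)/2 = (9Σi² − 7Σi) / 2 over i = 1..192.
Σi = 18528 and Σi² = 2377760.
(9·2377760 − 7·18528) / 2 = 21270144/2 = 10635072.

10635072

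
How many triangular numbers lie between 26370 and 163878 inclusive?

343

The n-th triangular number is n(n+1)/2.
Smallest index with value ≥ 26370: n = 230 (giving 26565).
Largest index with value ≤ 163878: n = 572 (giving 163878).
Indices 230 through 572: 343 terms.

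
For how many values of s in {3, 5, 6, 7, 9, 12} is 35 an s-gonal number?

1

s = 3: P(3, 7) = 28 and P(3, 8) = 36; 35 is not s-gonal.
s = 5: P(5, 5) = 35. ✓
s = 6: P(6, 4) = 28 and P(6, 5) = 45; 35 is not s-gonal.
s = 7: P(7, 4) = 34 and P(7, 5) = 55; 35 is not s-gonal.
s = 9: P(9, 3) = 24 and P(9, 4) = 46; 35 is not s-gonal.
s = 12: P(12, 3) = 33 and P(12, 4) = 64; 35 is not s-gonal.
Hits: s ∈ {5} → 1.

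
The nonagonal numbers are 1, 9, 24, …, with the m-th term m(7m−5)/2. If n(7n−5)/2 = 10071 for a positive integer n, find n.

Set n(7n−5)/2 = 10071, giving 7n² − 5n − 20142 = 0.
So n = (5 + 751) / 14 = 756/14 = 54.

54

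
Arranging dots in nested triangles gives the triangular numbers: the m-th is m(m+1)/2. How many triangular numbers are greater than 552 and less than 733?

5

The n-th triangular number is n(n+1)/2.
Smallest index with value > 552: n = 33 (giving 561).
Largest index with value < 733: n = 37 (giving 703).
Indices 33 through 37: 5 terms.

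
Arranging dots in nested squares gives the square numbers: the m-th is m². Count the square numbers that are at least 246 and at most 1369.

The n-th square number is n².
Smallest index with value ≥ 246: n = 16 (giving 256).
Largest index with value ≤ 1369: n = 37 (giving 1369).
Indices 16 through 37: 22 terms.

22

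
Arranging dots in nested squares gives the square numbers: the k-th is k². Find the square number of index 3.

9

The 3rd square number is n² with n = 3.
3² = 9.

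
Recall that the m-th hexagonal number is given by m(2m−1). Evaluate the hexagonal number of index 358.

358·(2·358 − 1) = 358·715 = 255970.

255970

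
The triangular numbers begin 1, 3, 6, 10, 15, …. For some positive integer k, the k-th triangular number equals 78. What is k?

12

Set n(n+1)/2 = 78, giving n² + n − 156 = 0.
The discriminant is 1 + 8·78 = 625, and √625 = 25.
So n = (-1 + 25) / 2 = 24/2 = 12.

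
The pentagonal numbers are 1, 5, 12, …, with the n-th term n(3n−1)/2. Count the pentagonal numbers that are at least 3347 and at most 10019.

34

The n-th pentagonal number is n(3n−1)/2.
Smallest index with value ≥ 3347: n = 48 (giving 3432).
Largest index with value ≤ 10019: n = 81 (giving 9801).
Indices 48 through 81: 34 terms.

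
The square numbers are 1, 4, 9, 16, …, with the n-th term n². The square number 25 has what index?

We need n² = 25, so n = √25 = 5.
Check: 5² = 25. ✓

5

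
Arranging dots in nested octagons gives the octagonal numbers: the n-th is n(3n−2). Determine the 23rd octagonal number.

1541

23·(3·23 − 2) = 23·67 = 1541.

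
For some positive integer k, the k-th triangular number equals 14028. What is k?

167

Set n(n+1)/2 = 14028, giving n² + n − 28056 = 0.
So n = (-1 + 335) / 2 = 334/2 = 167.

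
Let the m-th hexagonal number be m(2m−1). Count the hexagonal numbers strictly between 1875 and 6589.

27

The n-th hexagonal number is n(2n−1).
Smallest index with value > 1875: n = 31 (giving 1891).
Largest index with value < 6589: n = 57 (giving 6441).
Indices 31 through 57: 27 terms.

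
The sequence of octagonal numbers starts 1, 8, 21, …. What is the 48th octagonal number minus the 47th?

Consecutive octagonal numbers differ by 6n − 5: here 6·48 − 5 = 283.

283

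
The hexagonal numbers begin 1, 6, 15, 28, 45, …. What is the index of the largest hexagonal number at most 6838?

58

Solve n(2n−1) ≤ 6838 for integer n.
n = 58 gives 6670 ≤ 6838, while n = 59 gives 6903 > 6838; so the answer is index 58.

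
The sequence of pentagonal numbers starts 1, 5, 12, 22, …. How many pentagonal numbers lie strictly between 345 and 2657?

The n-th pentagonal number is n(3n−1)/2.
Smallest index with value > 345: n = 16 (giving 376).
Largest index with value < 2657: n = 42 (giving 2625).
Indices 16 through 42: 27 terms.

27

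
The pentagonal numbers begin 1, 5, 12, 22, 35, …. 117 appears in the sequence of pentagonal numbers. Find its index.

Set n(3n−1)/2 = 117, giving 3n² − n − 234 = 0.
So n = (1 + 53) / 6 = 54/6 = 9.

9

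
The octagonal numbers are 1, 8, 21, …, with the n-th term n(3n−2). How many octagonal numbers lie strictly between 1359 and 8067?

31

The n-th octagonal number is n(3n−2).
Smallest index with value > 1359: n = 22 (giving 1408).
Largest index with value < 8067: n = 52 (giving 8008).
Indices 22 through 52: 31 terms.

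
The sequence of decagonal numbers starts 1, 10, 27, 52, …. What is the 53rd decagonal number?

The 53rd decagonal number is n(4n−3) with n = 53.
53·(4·53 − 3) = 53·209 = 11077.

11077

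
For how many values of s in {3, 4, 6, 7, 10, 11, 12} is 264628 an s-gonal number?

2

s = 3: P(3, 727) = 264628. ✓
s = 4: P(4, 514) = 264196 and P(4, 515) = 265225; 264628 is not s-gonal.
s = 6: P(6, 364) = 264628. ✓
s = 7: P(7, 325) = 263575 and P(7, 326) = 265201; 264628 is not s-gonal.
s = 10: P(10, 257) = 263425 and P(10, 258) = 265482; 264628 is not s-gonal.
s = 11: P(11, 242) = 262691 and P(11, 243) = 264870; 264628 is not s-gonal.
s = 12: P(12, 230) = 263580 and P(12, 231) = 265881; 264628 is not s-gonal.
Hits: s ∈ {3, 6} → 2.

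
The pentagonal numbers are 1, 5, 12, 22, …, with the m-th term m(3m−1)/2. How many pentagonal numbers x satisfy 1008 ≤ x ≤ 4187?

27

The n-th pentagonal number is n(3n−1)/2.
Smallest index with value ≥ 1008: n = 27 (giving 1080).
Largest index with value ≤ 4187: n = 53 (giving 4187).
Indices 27 through 53: 27 terms.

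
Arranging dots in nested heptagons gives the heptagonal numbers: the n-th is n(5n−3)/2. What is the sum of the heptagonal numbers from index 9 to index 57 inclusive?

Σ i(5i−3)/2 = (5Σi² − 3Σi) / 2 over i = 9..57.
Σi = 1653 − 36 = 1617 and Σi² = 63365 − 204 = 63161.
(5·63161 − 3·1617) / 2 = 310954/2 = 155477.

155477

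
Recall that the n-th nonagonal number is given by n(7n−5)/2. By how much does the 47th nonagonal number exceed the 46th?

Consecutive nonagonal numbers differ by 7n − 6: here 7·47 − 6 = 323.

323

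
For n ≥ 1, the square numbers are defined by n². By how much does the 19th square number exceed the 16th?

19² = 361 and 16² = 256.
Difference: 361 − 256 = 105.

105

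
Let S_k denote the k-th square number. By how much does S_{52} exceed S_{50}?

204

52² = 2704 and 50² = 2500.
Difference: 2704 − 2500 = 204.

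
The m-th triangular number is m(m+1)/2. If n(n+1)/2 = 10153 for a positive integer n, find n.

Set n(n+1)/2 = 10153, giving n² + n − 20306 = 0.
The discriminant is 1 + 8·10153 = 81225, and √81225 = 285.
So n = (-1 + 285) / 2 = 284/2 = 142.

142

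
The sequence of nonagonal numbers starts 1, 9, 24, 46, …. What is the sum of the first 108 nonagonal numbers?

1475424

Σ i(7i−5)/2 = (7Σi² − 5Σi) / 2 over i = 1..108.
Σi = 5886 and Σi² = 425754.
(7·425754 − 5·5886) / 2 = 2950848/2 = 1475424.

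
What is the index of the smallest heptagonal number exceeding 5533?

Solve n(5n−3)/2 > 5533 for integer n.
The largest n with value ≤ 5533 is 47 (since 5452 ≤ 5533 < 5688), so the first above is n = 48, value 5688.

48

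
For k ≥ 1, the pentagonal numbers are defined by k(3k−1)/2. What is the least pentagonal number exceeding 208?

210

Solve n(3n−1)/2 > 208 for integer n.
The largest n with value ≤ 208 is 11 (since 176 ≤ 208 < 210), so the first above is n = 12, value 210.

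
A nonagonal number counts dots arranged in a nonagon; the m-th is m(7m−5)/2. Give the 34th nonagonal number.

3961

The 34th nonagonal number is n(7n−5)/2 with n = 34.
34·(7·34 − 5)/2 = 34·233/2 = 3961.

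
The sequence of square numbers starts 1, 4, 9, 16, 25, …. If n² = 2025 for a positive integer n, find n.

45

We need n² = 2025, so n = √2025 = 45.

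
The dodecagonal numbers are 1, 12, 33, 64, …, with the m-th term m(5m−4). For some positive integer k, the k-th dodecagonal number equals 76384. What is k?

Set n(5n−4) = 76384, giving 5n² − 4n − 76384 = 0.
The discriminant is 16 + 20·76384 = 1527696, and √1527696 = 1236.
So n = (4 + 1236) / 10 = 1240/10 = 124.

124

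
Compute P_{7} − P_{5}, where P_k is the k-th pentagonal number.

7·(3·7 − 1)/2 = 70 and 5·(3·5 − 1)/2 = 35.
Difference: 70 − 35 = 35.

35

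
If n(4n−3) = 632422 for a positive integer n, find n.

Set n(4n−3) = 632422, giving 4n² − 3n − 632422 = 0.
The discriminant is 9 + 16·632422 = 10118761, and √10118761 = 3181.
So n = (3 + 3181) / 8 = 3184/8 = 398.

398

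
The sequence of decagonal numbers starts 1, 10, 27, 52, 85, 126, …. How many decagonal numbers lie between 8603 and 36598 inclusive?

50

The n-th decagonal number is n(4n−3).
Smallest index with value ≥ 8603: n = 47 (giving 8695).
Largest index with value ≤ 36598: n = 96 (giving 36576).
Indices 47 through 96: 50 terms.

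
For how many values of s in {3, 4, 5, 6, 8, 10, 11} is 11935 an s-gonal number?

2

s = 3: P(3, 154) = 11935. ✓
s = 4: P(4, 109) = 11881 and P(4, 110) = 12100; 11935 is not s-gonal.
s = 5: P(5, 89) = 11837 and P(5, 90) = 12105; 11935 is not s-gonal.
s = 6: P(6, 77) = 11781 and P(6, 78) = 12090; 11935 is not s-gonal.
s = 8: P(8, 63) = 11781 and P(8, 64) = 12160; 11935 is not s-gonal.
s = 10: P(10, 55) = 11935. ✓
s = 11: P(11, 51) = 11526 and P(11, 52) = 11986; 11935 is not s-gonal.
Hits: s ∈ {3, 10} → 2.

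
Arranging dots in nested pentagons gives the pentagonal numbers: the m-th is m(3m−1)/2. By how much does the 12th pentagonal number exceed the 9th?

93

12·(3·12 − 1)/2 = 210 and 9·(3·9 − 1)/2 = 117.
Difference: 210 − 117 = 93.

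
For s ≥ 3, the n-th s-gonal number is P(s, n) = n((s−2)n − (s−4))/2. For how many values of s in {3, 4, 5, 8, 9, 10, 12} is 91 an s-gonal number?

1

s = 3: P(3, 13) = 91. ✓
s = 4: P(4, 9) = 81 and P(4, 10) = 100; 91 is not s-gonal.
s = 5: P(5, 7) = 70 and P(5, 8) = 92; 91 is not s-gonal.
s = 8: P(8, 5) = 65 and P(8, 6) = 96; 91 is not s-gonal.
s = 9: P(9, 5) = 75 and P(9, 6) = 111; 91 is not s-gonal.
s = 10: P(10, 5) = 85 and P(10, 6) = 126; 91 is not s-gonal.
s = 12: P(12, 4) = 64 and P(12, 5) = 105; 91 is not s-gonal.
Hits: s ∈ {3} → 1.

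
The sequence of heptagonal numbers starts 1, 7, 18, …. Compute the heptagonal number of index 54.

7209

The 54th heptagonal number is n(5n−3)/2 with n = 54.
54·(5·54 − 3)/2 = 54·267/2 = 7209.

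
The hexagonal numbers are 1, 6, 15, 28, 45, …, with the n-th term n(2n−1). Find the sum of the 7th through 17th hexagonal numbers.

Σ i(2i−1) = 2Σi² − Σi over i = 7..17.
Σi = 153 − 21 = 132 and Σi² = 1785 − 91 = 1694.
2·1694 − 1·132 = 3256.

3256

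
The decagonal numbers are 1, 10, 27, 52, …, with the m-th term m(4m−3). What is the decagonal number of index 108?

108·(4·108 − 3) = 108·429 = 46332.

46332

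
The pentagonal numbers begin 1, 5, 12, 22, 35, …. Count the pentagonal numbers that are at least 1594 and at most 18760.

The n-th pentagonal number is n(3n−1)/2.
Smallest index with value ≥ 1594: n = 33 (giving 1617).
Largest index with value ≤ 18760: n = 112 (giving 18760).
Indices 33 through 112: 80 terms.

80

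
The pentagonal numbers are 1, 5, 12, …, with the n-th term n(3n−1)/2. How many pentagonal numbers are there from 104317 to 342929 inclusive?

215

The n-th pentagonal number is n(3n−1)/2.
Smallest index with value ≥ 104317: n = 264 (giving 104412).
Largest index with value ≤ 342929: n = 478 (giving 342487).
Indices 264 through 478: 215 terms.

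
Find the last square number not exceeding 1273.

1225

Solve n² ≤ 1273 for integer n.
n = 35 gives 1225 ≤ 1273, while n = 36 gives 1296 > 1273; so the answer is 1225.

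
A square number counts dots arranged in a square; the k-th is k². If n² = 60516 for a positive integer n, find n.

246

We need n² = 60516, so n = √60516 = 246.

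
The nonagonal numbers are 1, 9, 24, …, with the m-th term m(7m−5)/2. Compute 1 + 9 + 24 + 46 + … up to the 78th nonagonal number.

Σ i(7i−5)/2 = (7Σi² − 5Σi) / 2 over i = 1..78.
Σi = 3081 and Σi² = 161239.
(7·161239 − 5·3081) / 2 = 1113268/2 = 556634.

556634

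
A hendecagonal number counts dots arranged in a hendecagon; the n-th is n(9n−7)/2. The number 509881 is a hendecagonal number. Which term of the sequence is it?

Set n(9n−7)/2 = 509881, giving 9n² − 7n − 1019762 = 0.
The discriminant is 49 + 72·509881 = 36711481, and √36711481 = 6059.
So n = (7 + 6059) / 18 = 6066/18 = 337.

337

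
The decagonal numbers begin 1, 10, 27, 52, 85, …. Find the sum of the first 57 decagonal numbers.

248501

Σ i(4i−3) = 4Σi² − 3Σi over i = 1..57.
Σi = 1653 and Σi² = 63365.
4·63365 − 3·1653 = 248501.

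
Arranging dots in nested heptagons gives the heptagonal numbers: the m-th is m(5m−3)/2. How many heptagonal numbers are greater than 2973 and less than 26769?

69

The n-th heptagonal number is n(5n−3)/2.
Smallest index with value > 2973: n = 35 (giving 3010).
Largest index with value < 26769: n = 103 (giving 26368).
Indices 35 through 103: 69 terms.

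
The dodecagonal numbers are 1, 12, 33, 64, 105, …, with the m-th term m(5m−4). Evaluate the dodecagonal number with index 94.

43804

94·(5·94 − 4) = 94·466 = 43804.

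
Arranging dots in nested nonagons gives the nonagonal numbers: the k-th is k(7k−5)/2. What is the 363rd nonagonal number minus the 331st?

77648

363·(7·363 − 5)/2 = 460284 and 331·(7·331 − 5)/2 = 382636.
Difference: 460284 − 382636 = 77648.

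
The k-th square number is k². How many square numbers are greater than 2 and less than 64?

6

The n-th square number is n².
Smallest index with value > 2: n = 2 (giving 4).
Largest index with value < 64: n = 7 (giving 49).
Indices 2 through 7: 6 terms.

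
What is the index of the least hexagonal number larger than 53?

Solve n(2n−1) > 53 for integer n.
The largest n with value ≤ 53 is 5 (since 45 ≤ 53 < 66), so the first above is n = 6, value 66.

6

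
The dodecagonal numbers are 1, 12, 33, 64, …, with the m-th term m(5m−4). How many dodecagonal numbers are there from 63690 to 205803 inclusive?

90

The n-th dodecagonal number is n(5n−4).
Smallest index with value ≥ 63690: n = 114 (giving 64524).
Largest index with value ≤ 205803: n = 203 (giving 205233).
Indices 114 through 203: 90 terms.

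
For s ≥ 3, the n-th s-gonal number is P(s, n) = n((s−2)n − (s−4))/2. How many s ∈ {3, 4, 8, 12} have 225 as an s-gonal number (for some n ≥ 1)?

s = 3: P(3, 20) = 210 and P(3, 21) = 231; 225 is not s-gonal.
s = 4: P(4, 15) = 225. ✓
s = 8: P(8, 9) = 225. ✓
s = 12: P(12, 7) = 217 and P(12, 8) = 288; 225 is not s-gonal.
Hits: s ∈ {4, 8} → 2.

2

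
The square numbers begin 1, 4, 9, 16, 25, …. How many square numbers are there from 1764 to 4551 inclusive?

The n-th square number is n².
Smallest index with value ≥ 1764: n = 42 (giving 1764).
Largest index with value ≤ 4551: n = 67 (giving 4489).
Indices 42 through 67: 26 terms.

26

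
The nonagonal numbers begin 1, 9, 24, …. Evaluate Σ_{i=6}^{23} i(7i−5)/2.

Σ i(7i−5)/2 = (7Σi² − 5Σi) / 2 over i = 6..23.
Σi = 276 − 15 = 261 and Σi² = 4324 − 55 = 4269.
(7·4269 − 5·261) / 2 = 28578/2 = 14289.

14289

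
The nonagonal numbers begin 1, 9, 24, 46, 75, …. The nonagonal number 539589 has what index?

Set n(7n−5)/2 = 539589, giving 7n² − 5n − 1079178 = 0.
The discriminant is 25 + 56·539589 = 30217009, and √30217009 = 5497.
So n = (5 + 5497) / 14 = 5502/14 = 393.

393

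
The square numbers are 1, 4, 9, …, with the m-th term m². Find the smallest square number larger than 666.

676

Solve n² > 666 for integer n.
The largest n with value ≤ 666 is 25 (since 625 ≤ 666 < 676), so the first above is n = 26, value 676.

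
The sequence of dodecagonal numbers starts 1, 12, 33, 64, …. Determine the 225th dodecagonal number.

225·(5·225 − 4) = 225·1121 = 252225.

252225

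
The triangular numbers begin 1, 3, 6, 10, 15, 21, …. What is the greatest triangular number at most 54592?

Solve n(n+1)/2 ≤ 54592 for integer n.
n = 329 gives 54285 ≤ 54592, while n = 330 gives 54615 > 54592; so the answer is 54285.

54285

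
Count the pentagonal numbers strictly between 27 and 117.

The n-th pentagonal number is n(3n−1)/2.
Smallest index with value > 27: n = 5 (giving 35).
Largest index with value < 117: n = 8 (giving 92).
Indices 5 through 8: 4 terms.

4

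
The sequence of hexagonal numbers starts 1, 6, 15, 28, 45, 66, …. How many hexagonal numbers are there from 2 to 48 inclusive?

4

The n-th hexagonal number is n(2n−1).
Smallest index with value ≥ 2: n = 2 (giving 6).
Largest index with value ≤ 48: n = 5 (giving 45).
Indices 2 through 5: 4 terms.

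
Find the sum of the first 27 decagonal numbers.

26586

Σ i(4i−3) = 4Σi² − 3Σi over i = 1..27.
Σi = 378 and Σi² = 6930.
4·6930 − 3·378 = 26586.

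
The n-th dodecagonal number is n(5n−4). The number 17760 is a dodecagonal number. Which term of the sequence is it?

60

Set n(5n−4) = 17760, giving 5n² − 4n − 17760 = 0.
The discriminant is 16 + 20·17760 = 355216, and √355216 = 596.
So n = (4 + 596) / 10 = 600/10 = 60.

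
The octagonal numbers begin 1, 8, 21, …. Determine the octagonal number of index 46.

The 46th octagonal number is n(3n−2) with n = 46.
46·(3·46 − 2) = 46·136 = 6256.

6256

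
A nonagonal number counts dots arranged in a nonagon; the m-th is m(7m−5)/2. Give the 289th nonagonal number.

291601

The 289th nonagonal number is n(7n−5)/2 with n = 289.
289·(7·289 − 5)/2 = 289·2018/2 = 289·1009 = 291601.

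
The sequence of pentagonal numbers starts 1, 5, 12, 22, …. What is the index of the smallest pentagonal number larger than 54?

Solve n(3n−1)/2 > 54 for integer n.
The largest n with value ≤ 54 is 6 (since 51 ≤ 54 < 70), so the first above is n = 7, value 70.

7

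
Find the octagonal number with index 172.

The 172nd octagonal number is n(3n−2) with n = 172.
172·(3·172 − 2) = 172·514 = 88408.

88408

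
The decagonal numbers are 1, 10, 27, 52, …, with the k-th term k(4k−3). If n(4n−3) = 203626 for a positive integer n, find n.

Set n(4n−3) = 203626, giving 4n² − 3n − 203626 = 0.
The discriminant is 9 + 16·203626 = 3258025, and √3258025 = 1805.
So n = (3 + 1805) / 8 = 1808/8 = 226.
Check: 226·(4·226 − 3) = 203626. ✓

226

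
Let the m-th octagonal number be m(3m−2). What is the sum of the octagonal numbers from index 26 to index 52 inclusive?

126009

Σ i(3i−2) = 3Σi² − 2Σi over i = 26..52.
Σi = 1378 − 325 = 1053 and Σi² = 48230 − 5525 = 42705.
3·42705 − 2·1053 = 126009.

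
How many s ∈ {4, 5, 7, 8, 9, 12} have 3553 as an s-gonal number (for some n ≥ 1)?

s = 4: P(4, 59) = 3481 and P(4, 60) = 3600; 3553 is not s-gonal.
s = 5: P(5, 48) = 3432 and P(5, 49) = 3577; 3553 is not s-gonal.
s = 7: P(7, 38) = 3553. ✓
s = 8: P(8, 34) = 3400 and P(8, 35) = 3605; 3553 is not s-gonal.
s = 9: P(9, 32) = 3504 and P(9, 33) = 3729; 3553 is not s-gonal.
s = 12: P(12, 27) = 3537 and P(12, 28) = 3808; 3553 is not s-gonal.
Hits: s ∈ {7} → 1.

1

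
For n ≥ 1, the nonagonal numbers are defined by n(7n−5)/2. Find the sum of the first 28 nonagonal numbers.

Σ i(7i−5)/2 = (7Σi² − 5Σi) / 2 over i = 1..28.
Σi = 406 and Σi² = 7714.
(7·7714 − 5·406) / 2 = 51968/2 = 25984.

25984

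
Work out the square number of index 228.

51984

The 228th square number is n² with n = 228.
228² = 51984.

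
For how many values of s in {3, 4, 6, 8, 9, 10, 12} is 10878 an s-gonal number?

2

s = 3: P(3, 147) = 10878. ✓
s = 4: P(4, 104) = 10816 and P(4, 105) = 11025; 10878 is not s-gonal.
s = 6: P(6, 74) = 10878. ✓
s = 8: P(8, 60) = 10680 and P(8, 61) = 11041; 10878 is not s-gonal.
s = 9: P(9, 56) = 10836 and P(9, 57) = 11229; 10878 is not s-gonal.
s = 10: P(10, 52) = 10660 and P(10, 53) = 11077; 10878 is not s-gonal.
s = 12: P(12, 47) = 10857 and P(12, 48) = 11328; 10878 is not s-gonal.
Hits: s ∈ {3, 6} → 2.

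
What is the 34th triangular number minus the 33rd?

Consecutive triangular numbers differ by n: T_{34} − T_{33} = 34.

34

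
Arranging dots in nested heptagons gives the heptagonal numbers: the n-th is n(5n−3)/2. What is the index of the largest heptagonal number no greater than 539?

Solve n(5n−3)/2 ≤ 539 for integer n.
n = 14 gives 469 ≤ 539, while n = 15 gives 540 > 539; so the answer is index 14.

14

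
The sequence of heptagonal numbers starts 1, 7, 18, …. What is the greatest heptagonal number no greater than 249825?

249166

Solve n(5n−3)/2 ≤ 249825 for integer n.
n = 316 gives 249166 ≤ 249825, while n = 317 gives 250747 > 249825; so the answer is 249166.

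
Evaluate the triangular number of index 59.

The 59th triangular number is n(n+1)/2 with n = 59.
59·60/2 = 3540/2 = 1770.

1770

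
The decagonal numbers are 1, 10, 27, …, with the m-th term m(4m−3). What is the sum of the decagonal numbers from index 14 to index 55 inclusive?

220297

Σ i(4i−3) = 4Σi² − 3Σi over i = 14..55.
Σi = 1540 − 91 = 1449 and Σi² = 56980 − 819 = 56161.
4·56161 − 3·1449 = 220297.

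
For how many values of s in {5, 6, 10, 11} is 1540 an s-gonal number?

2

s = 5: P(5, 32) = 1520 and P(5, 33) = 1617; 1540 is not s-gonal.
s = 6: P(6, 28) = 1540. ✓
s = 10: P(10, 20) = 1540. ✓
s = 11: P(11, 18) = 1395 and P(11, 19) = 1558; 1540 is not s-gonal.
Hits: s ∈ {6, 10} → 2.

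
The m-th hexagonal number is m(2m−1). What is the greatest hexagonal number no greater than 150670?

Solve n(2n−1) ≤ 150670 for integer n.
n = 274 gives 149878 ≤ 150670, while n = 275 gives 150975 > 150670; so the answer is 149878.

149878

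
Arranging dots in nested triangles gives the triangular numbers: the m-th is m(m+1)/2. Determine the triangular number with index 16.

The 16th triangular number is n(n+1)/2 with n = 16.
16·17/2 = 272/2 = 136.

136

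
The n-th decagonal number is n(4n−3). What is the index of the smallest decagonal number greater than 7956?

45

Solve n(4n−3) > 7956 for integer n.
The largest n with value ≤ 7956 is 44 (since 7612 ≤ 7956 < 7965), so the first above is n = 45, value 7965.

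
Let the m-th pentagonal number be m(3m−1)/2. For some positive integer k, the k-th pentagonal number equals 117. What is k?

Set n(3n−1)/2 = 117, giving 3n² − n − 234 = 0.
So n = (1 + 53) / 6 = 54/6 = 9.

9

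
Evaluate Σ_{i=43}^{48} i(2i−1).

Σ i(2i−1) = 2Σi² − Σi over i = 43..48.
Σi = 1176 − 903 = 273 and Σi² = 38024 − 25585 = 12439.
2·12439 − 1·273 = 24605.

24605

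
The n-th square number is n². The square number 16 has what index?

4

We need n² = 16, so n = √16 = 4.
Check: 4² = 16. ✓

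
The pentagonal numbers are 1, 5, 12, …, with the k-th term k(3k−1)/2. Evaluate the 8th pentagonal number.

The 8th pentagonal number is n(3n−1)/2 with n = 8.
8·(3·8 − 1)/2 = 8·23/2 = 92.

92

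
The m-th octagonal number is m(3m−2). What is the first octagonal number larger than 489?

Solve n(3n−2) > 489 for integer n.
The largest n with value ≤ 489 is 13 (since 481 ≤ 489 < 560), so the first above is n = 14, value 560.

560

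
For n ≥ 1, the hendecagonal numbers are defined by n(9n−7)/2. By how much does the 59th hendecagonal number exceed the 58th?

Consecutive hendecagonal numbers differ by 9n − 8: here 9·59 − 8 = 523.

523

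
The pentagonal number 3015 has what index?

Set n(3n−1)/2 = 3015, giving 3n² − n − 6030 = 0.
So n = (1 + 269) / 6 = 270/6 = 45.
Check: 45·(3·45 − 1)/2 = 3015. ✓

45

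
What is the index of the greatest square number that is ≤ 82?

9

Solve n² ≤ 82 for integer n.
n = 9 gives 81 ≤ 82, while n = 10 gives 100 > 82; so the answer is index 9.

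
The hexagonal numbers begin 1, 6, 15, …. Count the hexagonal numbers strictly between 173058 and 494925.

203

The n-th hexagonal number is n(2n−1).
Smallest index with value > 173058: n = 295 (giving 173755).
Largest index with value < 494925: n = 497 (giving 493521).
Indices 295 through 497: 203 terms.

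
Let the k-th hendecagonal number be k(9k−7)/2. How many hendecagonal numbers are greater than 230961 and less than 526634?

116

The n-th hendecagonal number is n(9n−7)/2.
Smallest index with value > 230961: n = 227 (giving 231086).
Largest index with value < 526634: n = 342 (giving 525141).
Indices 227 through 342: 116 terms.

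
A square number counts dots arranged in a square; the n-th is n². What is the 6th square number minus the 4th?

6² = 36 and 4² = 16.
Difference: 36 − 16 = 20.

20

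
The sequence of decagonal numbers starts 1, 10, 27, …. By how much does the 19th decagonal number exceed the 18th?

145

Consecutive decagonal numbers differ by 8n − 7: here 8·19 − 7 = 145.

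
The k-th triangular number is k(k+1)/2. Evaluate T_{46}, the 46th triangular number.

46·47/2 = 2162/2 = 1081.

1081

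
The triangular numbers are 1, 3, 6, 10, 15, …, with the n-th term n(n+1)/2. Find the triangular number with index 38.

The 38th triangular number is n(n+1)/2 with n = 38.
38·39/2 = 1482/2 = 741.

741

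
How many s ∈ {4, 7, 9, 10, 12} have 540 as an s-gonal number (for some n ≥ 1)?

2

s = 4: P(4, 23) = 529 and P(4, 24) = 576; 540 is not s-gonal.
s = 7: P(7, 15) = 540. ✓
s = 9: P(9, 12) = 474 and P(9, 13) = 559; 540 is not s-gonal.
s = 10: P(10, 12) = 540. ✓
s = 12: P(12, 10) = 460 and P(12, 11) = 561; 540 is not s-gonal.
Hits: s ∈ {7, 10} → 2.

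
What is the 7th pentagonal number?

The 7th pentagonal number is n(3n−1)/2 with n = 7.
7·(3·7 − 1)/2 = 7·20/2 = 7·10 = 70.

70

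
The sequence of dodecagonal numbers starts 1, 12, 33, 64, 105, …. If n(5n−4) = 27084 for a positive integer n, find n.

Set n(5n−4) = 27084, giving 5n² − 4n − 27084 = 0.
The discriminant is 16 + 20·27084 = 541696, and √541696 = 736.
So n = (4 + 736) / 10 = 740/10 = 74.

74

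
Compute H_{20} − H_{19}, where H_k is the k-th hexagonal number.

Consecutive hexagonal numbers differ by 4n − 3: here 4·20 − 3 = 77.

77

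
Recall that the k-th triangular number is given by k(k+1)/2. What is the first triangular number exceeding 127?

Solve n(n+1)/2 > 127 for integer n.
The largest n with value ≤ 127 is 15 (since 120 ≤ 127 < 136), so the first above is n = 16, value 136.

136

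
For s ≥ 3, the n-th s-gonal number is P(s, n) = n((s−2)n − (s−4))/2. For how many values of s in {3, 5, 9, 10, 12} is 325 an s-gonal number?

s = 3: P(3, 25) = 325. ✓
s = 5: P(5, 14) = 287 and P(5, 15) = 330; 325 is not s-gonal.
s = 9: P(9, 10) = 325. ✓
s = 10: P(10, 9) = 297 and P(10, 10) = 370; 325 is not s-gonal.
s = 12: P(12, 8) = 288 and P(12, 9) = 369; 325 is not s-gonal.
Hits: s ∈ {3, 9} → 2.

2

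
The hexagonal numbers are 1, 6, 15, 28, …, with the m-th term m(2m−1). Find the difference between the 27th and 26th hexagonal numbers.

Consecutive hexagonal numbers differ by 4n − 3: here 4·27 − 3 = 105.

105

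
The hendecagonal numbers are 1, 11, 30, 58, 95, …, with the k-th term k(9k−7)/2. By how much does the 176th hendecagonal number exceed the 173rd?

4701

176·(9·176 − 7)/2 = 138776 and 173·(9·173 − 7)/2 = 134075.
Difference: 138776 − 134075 = 4701.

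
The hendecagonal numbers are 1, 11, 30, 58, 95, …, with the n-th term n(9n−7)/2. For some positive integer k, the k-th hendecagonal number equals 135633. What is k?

Set n(9n−7)/2 = 135633, giving 9n² − 7n − 271266 = 0.
So n = (7 + 3125) / 18 = 3132/18 = 174.
Check: 174·(9·174 − 7)/2 = 135633. ✓

174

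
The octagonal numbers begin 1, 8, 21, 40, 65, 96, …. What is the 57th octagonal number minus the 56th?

Consecutive octagonal numbers differ by 6n − 5: here 6·57 − 5 = 337.

337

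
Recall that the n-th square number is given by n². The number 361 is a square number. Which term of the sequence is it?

We need n² = 361, so n = √361 = 19.

19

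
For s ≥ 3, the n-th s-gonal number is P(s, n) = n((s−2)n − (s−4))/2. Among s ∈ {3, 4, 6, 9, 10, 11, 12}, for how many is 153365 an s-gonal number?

1

s = 3: P(3, 553) = 153181 and P(3, 554) = 153735; 153365 is not s-gonal.
s = 4: P(4, 391) = 152881 and P(4, 392) = 153664; 153365 is not s-gonal.
s = 6: P(6, 277) = 153181 and P(6, 278) = 154290; 153365 is not s-gonal.
s = 9: P(9, 209) = 152361 and P(9, 210) = 153825; 153365 is not s-gonal.
s = 10: P(10, 196) = 153076 and P(10, 197) = 154645; 153365 is not s-gonal.
s = 11: P(11, 185) = 153365. ✓
s = 12: P(12, 175) = 152425 and P(12, 176) = 154176; 153365 is not s-gonal.
Hits: s ∈ {11} → 1.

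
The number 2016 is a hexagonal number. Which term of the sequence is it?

Set n(2n−1) = 2016, giving 2n² − n − 2016 = 0.
So n = (1 + 127) / 4 = 128/4 = 32.

32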